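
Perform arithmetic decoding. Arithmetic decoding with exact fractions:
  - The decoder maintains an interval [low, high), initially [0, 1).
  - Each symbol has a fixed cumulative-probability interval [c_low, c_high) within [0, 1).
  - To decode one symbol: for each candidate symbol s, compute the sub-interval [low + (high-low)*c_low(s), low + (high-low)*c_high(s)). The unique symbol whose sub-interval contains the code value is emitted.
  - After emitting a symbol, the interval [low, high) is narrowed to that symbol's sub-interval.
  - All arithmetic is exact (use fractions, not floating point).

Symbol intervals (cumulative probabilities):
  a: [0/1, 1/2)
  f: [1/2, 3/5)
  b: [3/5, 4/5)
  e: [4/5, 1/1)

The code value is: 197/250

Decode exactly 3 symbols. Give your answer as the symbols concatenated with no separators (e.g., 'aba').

Step 1: interval [0/1, 1/1), width = 1/1 - 0/1 = 1/1
  'a': [0/1 + 1/1*0/1, 0/1 + 1/1*1/2) = [0/1, 1/2)
  'f': [0/1 + 1/1*1/2, 0/1 + 1/1*3/5) = [1/2, 3/5)
  'b': [0/1 + 1/1*3/5, 0/1 + 1/1*4/5) = [3/5, 4/5) <- contains code 197/250
  'e': [0/1 + 1/1*4/5, 0/1 + 1/1*1/1) = [4/5, 1/1)
  emit 'b', narrow to [3/5, 4/5)
Step 2: interval [3/5, 4/5), width = 4/5 - 3/5 = 1/5
  'a': [3/5 + 1/5*0/1, 3/5 + 1/5*1/2) = [3/5, 7/10)
  'f': [3/5 + 1/5*1/2, 3/5 + 1/5*3/5) = [7/10, 18/25)
  'b': [3/5 + 1/5*3/5, 3/5 + 1/5*4/5) = [18/25, 19/25)
  'e': [3/5 + 1/5*4/5, 3/5 + 1/5*1/1) = [19/25, 4/5) <- contains code 197/250
  emit 'e', narrow to [19/25, 4/5)
Step 3: interval [19/25, 4/5), width = 4/5 - 19/25 = 1/25
  'a': [19/25 + 1/25*0/1, 19/25 + 1/25*1/2) = [19/25, 39/50)
  'f': [19/25 + 1/25*1/2, 19/25 + 1/25*3/5) = [39/50, 98/125)
  'b': [19/25 + 1/25*3/5, 19/25 + 1/25*4/5) = [98/125, 99/125) <- contains code 197/250
  'e': [19/25 + 1/25*4/5, 19/25 + 1/25*1/1) = [99/125, 4/5)
  emit 'b', narrow to [98/125, 99/125)

Answer: beb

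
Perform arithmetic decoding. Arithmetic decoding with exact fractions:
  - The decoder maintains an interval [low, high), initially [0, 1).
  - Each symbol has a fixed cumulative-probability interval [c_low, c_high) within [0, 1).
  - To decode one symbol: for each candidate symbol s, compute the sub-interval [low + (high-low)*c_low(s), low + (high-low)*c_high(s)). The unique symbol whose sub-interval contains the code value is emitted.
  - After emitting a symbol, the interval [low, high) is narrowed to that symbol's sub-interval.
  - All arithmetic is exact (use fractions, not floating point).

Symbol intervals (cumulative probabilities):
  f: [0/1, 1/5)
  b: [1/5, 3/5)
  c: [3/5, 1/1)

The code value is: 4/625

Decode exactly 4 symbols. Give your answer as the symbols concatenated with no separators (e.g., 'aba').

Answer: fffc

Derivation:
Step 1: interval [0/1, 1/1), width = 1/1 - 0/1 = 1/1
  'f': [0/1 + 1/1*0/1, 0/1 + 1/1*1/5) = [0/1, 1/5) <- contains code 4/625
  'b': [0/1 + 1/1*1/5, 0/1 + 1/1*3/5) = [1/5, 3/5)
  'c': [0/1 + 1/1*3/5, 0/1 + 1/1*1/1) = [3/5, 1/1)
  emit 'f', narrow to [0/1, 1/5)
Step 2: interval [0/1, 1/5), width = 1/5 - 0/1 = 1/5
  'f': [0/1 + 1/5*0/1, 0/1 + 1/5*1/5) = [0/1, 1/25) <- contains code 4/625
  'b': [0/1 + 1/5*1/5, 0/1 + 1/5*3/5) = [1/25, 3/25)
  'c': [0/1 + 1/5*3/5, 0/1 + 1/5*1/1) = [3/25, 1/5)
  emit 'f', narrow to [0/1, 1/25)
Step 3: interval [0/1, 1/25), width = 1/25 - 0/1 = 1/25
  'f': [0/1 + 1/25*0/1, 0/1 + 1/25*1/5) = [0/1, 1/125) <- contains code 4/625
  'b': [0/1 + 1/25*1/5, 0/1 + 1/25*3/5) = [1/125, 3/125)
  'c': [0/1 + 1/25*3/5, 0/1 + 1/25*1/1) = [3/125, 1/25)
  emit 'f', narrow to [0/1, 1/125)
Step 4: interval [0/1, 1/125), width = 1/125 - 0/1 = 1/125
  'f': [0/1 + 1/125*0/1, 0/1 + 1/125*1/5) = [0/1, 1/625)
  'b': [0/1 + 1/125*1/5, 0/1 + 1/125*3/5) = [1/625, 3/625)
  'c': [0/1 + 1/125*3/5, 0/1 + 1/125*1/1) = [3/625, 1/125) <- contains code 4/625
  emit 'c', narrow to [3/625, 1/125)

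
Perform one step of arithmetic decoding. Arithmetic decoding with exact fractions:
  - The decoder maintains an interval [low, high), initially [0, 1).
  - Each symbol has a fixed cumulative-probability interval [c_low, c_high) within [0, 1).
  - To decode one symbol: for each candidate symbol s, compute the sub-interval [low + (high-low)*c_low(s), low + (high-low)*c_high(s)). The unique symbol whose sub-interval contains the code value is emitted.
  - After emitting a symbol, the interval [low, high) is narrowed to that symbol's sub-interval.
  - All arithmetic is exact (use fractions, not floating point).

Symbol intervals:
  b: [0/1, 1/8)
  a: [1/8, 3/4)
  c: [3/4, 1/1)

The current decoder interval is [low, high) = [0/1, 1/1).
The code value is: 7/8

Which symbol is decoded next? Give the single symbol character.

Answer: c

Derivation:
Interval width = high − low = 1/1 − 0/1 = 1/1
Scaled code = (code − low) / width = (7/8 − 0/1) / 1/1 = 7/8
  b: [0/1, 1/8) 
  a: [1/8, 3/4) 
  c: [3/4, 1/1) ← scaled code falls here ✓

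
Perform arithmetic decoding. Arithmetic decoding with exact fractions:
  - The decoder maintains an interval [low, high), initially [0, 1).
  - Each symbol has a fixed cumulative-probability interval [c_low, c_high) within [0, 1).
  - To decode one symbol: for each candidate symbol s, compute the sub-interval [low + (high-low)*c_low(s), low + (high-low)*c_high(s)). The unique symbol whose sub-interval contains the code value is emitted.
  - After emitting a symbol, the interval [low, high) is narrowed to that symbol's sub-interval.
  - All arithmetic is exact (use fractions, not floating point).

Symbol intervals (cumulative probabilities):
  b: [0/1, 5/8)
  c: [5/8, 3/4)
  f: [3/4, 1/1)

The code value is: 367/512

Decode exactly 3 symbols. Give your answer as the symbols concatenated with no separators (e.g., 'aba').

Step 1: interval [0/1, 1/1), width = 1/1 - 0/1 = 1/1
  'b': [0/1 + 1/1*0/1, 0/1 + 1/1*5/8) = [0/1, 5/8)
  'c': [0/1 + 1/1*5/8, 0/1 + 1/1*3/4) = [5/8, 3/4) <- contains code 367/512
  'f': [0/1 + 1/1*3/4, 0/1 + 1/1*1/1) = [3/4, 1/1)
  emit 'c', narrow to [5/8, 3/4)
Step 2: interval [5/8, 3/4), width = 3/4 - 5/8 = 1/8
  'b': [5/8 + 1/8*0/1, 5/8 + 1/8*5/8) = [5/8, 45/64)
  'c': [5/8 + 1/8*5/8, 5/8 + 1/8*3/4) = [45/64, 23/32) <- contains code 367/512
  'f': [5/8 + 1/8*3/4, 5/8 + 1/8*1/1) = [23/32, 3/4)
  emit 'c', narrow to [45/64, 23/32)
Step 3: interval [45/64, 23/32), width = 23/32 - 45/64 = 1/64
  'b': [45/64 + 1/64*0/1, 45/64 + 1/64*5/8) = [45/64, 365/512)
  'c': [45/64 + 1/64*5/8, 45/64 + 1/64*3/4) = [365/512, 183/256)
  'f': [45/64 + 1/64*3/4, 45/64 + 1/64*1/1) = [183/256, 23/32) <- contains code 367/512
  emit 'f', narrow to [183/256, 23/32)

Answer: ccf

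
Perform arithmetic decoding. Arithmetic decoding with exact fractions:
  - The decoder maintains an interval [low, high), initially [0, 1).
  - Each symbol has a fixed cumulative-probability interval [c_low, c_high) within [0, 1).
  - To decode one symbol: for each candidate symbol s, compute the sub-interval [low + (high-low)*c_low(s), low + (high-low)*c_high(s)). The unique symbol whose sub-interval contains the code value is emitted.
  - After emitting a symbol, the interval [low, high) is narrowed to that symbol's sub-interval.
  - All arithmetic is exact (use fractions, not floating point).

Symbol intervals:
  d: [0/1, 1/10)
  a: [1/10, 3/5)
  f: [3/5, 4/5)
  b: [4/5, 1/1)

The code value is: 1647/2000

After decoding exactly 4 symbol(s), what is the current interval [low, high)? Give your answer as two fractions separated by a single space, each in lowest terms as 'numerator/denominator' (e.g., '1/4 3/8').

Answer: 821/1000 413/500

Derivation:
Step 1: interval [0/1, 1/1), width = 1/1 - 0/1 = 1/1
  'd': [0/1 + 1/1*0/1, 0/1 + 1/1*1/10) = [0/1, 1/10)
  'a': [0/1 + 1/1*1/10, 0/1 + 1/1*3/5) = [1/10, 3/5)
  'f': [0/1 + 1/1*3/5, 0/1 + 1/1*4/5) = [3/5, 4/5)
  'b': [0/1 + 1/1*4/5, 0/1 + 1/1*1/1) = [4/5, 1/1) <- contains code 1647/2000
  emit 'b', narrow to [4/5, 1/1)
Step 2: interval [4/5, 1/1), width = 1/1 - 4/5 = 1/5
  'd': [4/5 + 1/5*0/1, 4/5 + 1/5*1/10) = [4/5, 41/50)
  'a': [4/5 + 1/5*1/10, 4/5 + 1/5*3/5) = [41/50, 23/25) <- contains code 1647/2000
  'f': [4/5 + 1/5*3/5, 4/5 + 1/5*4/5) = [23/25, 24/25)
  'b': [4/5 + 1/5*4/5, 4/5 + 1/5*1/1) = [24/25, 1/1)
  emit 'a', narrow to [41/50, 23/25)
Step 3: interval [41/50, 23/25), width = 23/25 - 41/50 = 1/10
  'd': [41/50 + 1/10*0/1, 41/50 + 1/10*1/10) = [41/50, 83/100) <- contains code 1647/2000
  'a': [41/50 + 1/10*1/10, 41/50 + 1/10*3/5) = [83/100, 22/25)
  'f': [41/50 + 1/10*3/5, 41/50 + 1/10*4/5) = [22/25, 9/10)
  'b': [41/50 + 1/10*4/5, 41/50 + 1/10*1/1) = [9/10, 23/25)
  emit 'd', narrow to [41/50, 83/100)
Step 4: interval [41/50, 83/100), width = 83/100 - 41/50 = 1/100
  'd': [41/50 + 1/100*0/1, 41/50 + 1/100*1/10) = [41/50, 821/1000)
  'a': [41/50 + 1/100*1/10, 41/50 + 1/100*3/5) = [821/1000, 413/500) <- contains code 1647/2000
  'f': [41/50 + 1/100*3/5, 41/50 + 1/100*4/5) = [413/500, 207/250)
  'b': [41/50 + 1/100*4/5, 41/50 + 1/100*1/1) = [207/250, 83/100)
  emit 'a', narrow to [821/1000, 413/500)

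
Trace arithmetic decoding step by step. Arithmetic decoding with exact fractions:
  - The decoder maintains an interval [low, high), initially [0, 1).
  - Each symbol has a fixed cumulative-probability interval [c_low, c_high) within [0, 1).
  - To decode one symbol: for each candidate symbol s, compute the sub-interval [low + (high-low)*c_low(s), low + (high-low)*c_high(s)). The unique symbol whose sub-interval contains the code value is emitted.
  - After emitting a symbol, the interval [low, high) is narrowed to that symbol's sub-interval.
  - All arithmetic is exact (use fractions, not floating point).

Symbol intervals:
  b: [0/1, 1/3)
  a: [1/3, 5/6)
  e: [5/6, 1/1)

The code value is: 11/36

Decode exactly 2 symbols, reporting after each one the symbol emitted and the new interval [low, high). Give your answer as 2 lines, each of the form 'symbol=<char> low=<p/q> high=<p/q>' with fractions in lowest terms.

Step 1: interval [0/1, 1/1), width = 1/1 - 0/1 = 1/1
  'b': [0/1 + 1/1*0/1, 0/1 + 1/1*1/3) = [0/1, 1/3) <- contains code 11/36
  'a': [0/1 + 1/1*1/3, 0/1 + 1/1*5/6) = [1/3, 5/6)
  'e': [0/1 + 1/1*5/6, 0/1 + 1/1*1/1) = [5/6, 1/1)
  emit 'b', narrow to [0/1, 1/3)
Step 2: interval [0/1, 1/3), width = 1/3 - 0/1 = 1/3
  'b': [0/1 + 1/3*0/1, 0/1 + 1/3*1/3) = [0/1, 1/9)
  'a': [0/1 + 1/3*1/3, 0/1 + 1/3*5/6) = [1/9, 5/18)
  'e': [0/1 + 1/3*5/6, 0/1 + 1/3*1/1) = [5/18, 1/3) <- contains code 11/36
  emit 'e', narrow to [5/18, 1/3)

Answer: symbol=b low=0/1 high=1/3
symbol=e low=5/18 high=1/3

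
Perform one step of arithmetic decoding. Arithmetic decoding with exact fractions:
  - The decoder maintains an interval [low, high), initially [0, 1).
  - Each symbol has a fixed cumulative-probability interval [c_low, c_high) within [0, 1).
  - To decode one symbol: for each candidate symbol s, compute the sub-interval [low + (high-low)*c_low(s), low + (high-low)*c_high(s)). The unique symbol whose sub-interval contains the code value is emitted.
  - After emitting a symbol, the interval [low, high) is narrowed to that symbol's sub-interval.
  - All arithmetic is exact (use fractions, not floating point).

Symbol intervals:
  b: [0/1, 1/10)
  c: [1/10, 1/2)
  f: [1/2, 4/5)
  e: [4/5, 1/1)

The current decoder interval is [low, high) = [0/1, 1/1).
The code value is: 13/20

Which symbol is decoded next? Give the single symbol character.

Interval width = high − low = 1/1 − 0/1 = 1/1
Scaled code = (code − low) / width = (13/20 − 0/1) / 1/1 = 13/20
  b: [0/1, 1/10) 
  c: [1/10, 1/2) 
  f: [1/2, 4/5) ← scaled code falls here ✓
  e: [4/5, 1/1) 

Answer: f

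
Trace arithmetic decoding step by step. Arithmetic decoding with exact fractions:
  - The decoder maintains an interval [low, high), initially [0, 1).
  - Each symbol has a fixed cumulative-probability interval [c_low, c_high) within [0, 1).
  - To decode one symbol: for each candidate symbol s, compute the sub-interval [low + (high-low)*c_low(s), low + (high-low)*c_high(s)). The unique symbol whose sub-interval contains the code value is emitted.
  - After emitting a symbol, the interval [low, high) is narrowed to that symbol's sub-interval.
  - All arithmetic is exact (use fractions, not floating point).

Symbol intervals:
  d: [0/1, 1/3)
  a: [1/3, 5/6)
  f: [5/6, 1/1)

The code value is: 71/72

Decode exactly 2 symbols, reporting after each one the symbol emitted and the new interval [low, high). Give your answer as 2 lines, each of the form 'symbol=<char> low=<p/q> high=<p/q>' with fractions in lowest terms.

Answer: symbol=f low=5/6 high=1/1
symbol=f low=35/36 high=1/1

Derivation:
Step 1: interval [0/1, 1/1), width = 1/1 - 0/1 = 1/1
  'd': [0/1 + 1/1*0/1, 0/1 + 1/1*1/3) = [0/1, 1/3)
  'a': [0/1 + 1/1*1/3, 0/1 + 1/1*5/6) = [1/3, 5/6)
  'f': [0/1 + 1/1*5/6, 0/1 + 1/1*1/1) = [5/6, 1/1) <- contains code 71/72
  emit 'f', narrow to [5/6, 1/1)
Step 2: interval [5/6, 1/1), width = 1/1 - 5/6 = 1/6
  'd': [5/6 + 1/6*0/1, 5/6 + 1/6*1/3) = [5/6, 8/9)
  'a': [5/6 + 1/6*1/3, 5/6 + 1/6*5/6) = [8/9, 35/36)
  'f': [5/6 + 1/6*5/6, 5/6 + 1/6*1/1) = [35/36, 1/1) <- contains code 71/72
  emit 'f', narrow to [35/36, 1/1)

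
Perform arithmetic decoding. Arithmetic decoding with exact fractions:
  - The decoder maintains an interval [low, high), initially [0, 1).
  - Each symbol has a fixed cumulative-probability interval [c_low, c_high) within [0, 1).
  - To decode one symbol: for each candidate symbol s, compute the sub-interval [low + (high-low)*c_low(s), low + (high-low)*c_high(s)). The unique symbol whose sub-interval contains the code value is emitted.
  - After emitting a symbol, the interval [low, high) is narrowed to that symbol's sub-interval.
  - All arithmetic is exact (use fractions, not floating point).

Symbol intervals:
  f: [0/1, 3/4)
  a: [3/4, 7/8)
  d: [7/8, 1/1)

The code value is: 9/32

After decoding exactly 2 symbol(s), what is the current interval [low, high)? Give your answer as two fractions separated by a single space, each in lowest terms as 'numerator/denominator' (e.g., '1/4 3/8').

Step 1: interval [0/1, 1/1), width = 1/1 - 0/1 = 1/1
  'f': [0/1 + 1/1*0/1, 0/1 + 1/1*3/4) = [0/1, 3/4) <- contains code 9/32
  'a': [0/1 + 1/1*3/4, 0/1 + 1/1*7/8) = [3/4, 7/8)
  'd': [0/1 + 1/1*7/8, 0/1 + 1/1*1/1) = [7/8, 1/1)
  emit 'f', narrow to [0/1, 3/4)
Step 2: interval [0/1, 3/4), width = 3/4 - 0/1 = 3/4
  'f': [0/1 + 3/4*0/1, 0/1 + 3/4*3/4) = [0/1, 9/16) <- contains code 9/32
  'a': [0/1 + 3/4*3/4, 0/1 + 3/4*7/8) = [9/16, 21/32)
  'd': [0/1 + 3/4*7/8, 0/1 + 3/4*1/1) = [21/32, 3/4)
  emit 'f', narrow to [0/1, 9/16)

Answer: 0/1 9/16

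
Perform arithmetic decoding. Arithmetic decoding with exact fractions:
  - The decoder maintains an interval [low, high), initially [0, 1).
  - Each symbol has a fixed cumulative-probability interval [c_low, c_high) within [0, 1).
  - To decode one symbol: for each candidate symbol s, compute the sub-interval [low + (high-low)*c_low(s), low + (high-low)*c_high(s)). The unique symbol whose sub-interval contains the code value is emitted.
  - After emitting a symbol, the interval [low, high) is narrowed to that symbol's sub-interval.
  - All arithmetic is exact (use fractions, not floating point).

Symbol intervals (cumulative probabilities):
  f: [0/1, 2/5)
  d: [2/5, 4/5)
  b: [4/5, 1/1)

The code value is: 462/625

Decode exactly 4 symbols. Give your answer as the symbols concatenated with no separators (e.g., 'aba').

Step 1: interval [0/1, 1/1), width = 1/1 - 0/1 = 1/1
  'f': [0/1 + 1/1*0/1, 0/1 + 1/1*2/5) = [0/1, 2/5)
  'd': [0/1 + 1/1*2/5, 0/1 + 1/1*4/5) = [2/5, 4/5) <- contains code 462/625
  'b': [0/1 + 1/1*4/5, 0/1 + 1/1*1/1) = [4/5, 1/1)
  emit 'd', narrow to [2/5, 4/5)
Step 2: interval [2/5, 4/5), width = 4/5 - 2/5 = 2/5
  'f': [2/5 + 2/5*0/1, 2/5 + 2/5*2/5) = [2/5, 14/25)
  'd': [2/5 + 2/5*2/5, 2/5 + 2/5*4/5) = [14/25, 18/25)
  'b': [2/5 + 2/5*4/5, 2/5 + 2/5*1/1) = [18/25, 4/5) <- contains code 462/625
  emit 'b', narrow to [18/25, 4/5)
Step 3: interval [18/25, 4/5), width = 4/5 - 18/25 = 2/25
  'f': [18/25 + 2/25*0/1, 18/25 + 2/25*2/5) = [18/25, 94/125) <- contains code 462/625
  'd': [18/25 + 2/25*2/5, 18/25 + 2/25*4/5) = [94/125, 98/125)
  'b': [18/25 + 2/25*4/5, 18/25 + 2/25*1/1) = [98/125, 4/5)
  emit 'f', narrow to [18/25, 94/125)
Step 4: interval [18/25, 94/125), width = 94/125 - 18/25 = 4/125
  'f': [18/25 + 4/125*0/1, 18/25 + 4/125*2/5) = [18/25, 458/625)
  'd': [18/25 + 4/125*2/5, 18/25 + 4/125*4/5) = [458/625, 466/625) <- contains code 462/625
  'b': [18/25 + 4/125*4/5, 18/25 + 4/125*1/1) = [466/625, 94/125)
  emit 'd', narrow to [458/625, 466/625)

Answer: dbfd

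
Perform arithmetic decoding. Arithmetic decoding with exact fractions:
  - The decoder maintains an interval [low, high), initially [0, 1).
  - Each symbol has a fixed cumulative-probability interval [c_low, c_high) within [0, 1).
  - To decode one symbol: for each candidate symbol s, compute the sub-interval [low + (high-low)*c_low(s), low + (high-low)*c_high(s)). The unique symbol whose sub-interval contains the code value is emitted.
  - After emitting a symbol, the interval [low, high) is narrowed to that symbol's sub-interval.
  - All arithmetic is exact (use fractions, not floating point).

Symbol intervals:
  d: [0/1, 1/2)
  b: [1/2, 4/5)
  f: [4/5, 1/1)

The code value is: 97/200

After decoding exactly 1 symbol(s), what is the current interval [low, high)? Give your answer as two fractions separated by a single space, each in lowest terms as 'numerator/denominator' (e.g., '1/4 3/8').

Step 1: interval [0/1, 1/1), width = 1/1 - 0/1 = 1/1
  'd': [0/1 + 1/1*0/1, 0/1 + 1/1*1/2) = [0/1, 1/2) <- contains code 97/200
  'b': [0/1 + 1/1*1/2, 0/1 + 1/1*4/5) = [1/2, 4/5)
  'f': [0/1 + 1/1*4/5, 0/1 + 1/1*1/1) = [4/5, 1/1)
  emit 'd', narrow to [0/1, 1/2)

Answer: 0/1 1/2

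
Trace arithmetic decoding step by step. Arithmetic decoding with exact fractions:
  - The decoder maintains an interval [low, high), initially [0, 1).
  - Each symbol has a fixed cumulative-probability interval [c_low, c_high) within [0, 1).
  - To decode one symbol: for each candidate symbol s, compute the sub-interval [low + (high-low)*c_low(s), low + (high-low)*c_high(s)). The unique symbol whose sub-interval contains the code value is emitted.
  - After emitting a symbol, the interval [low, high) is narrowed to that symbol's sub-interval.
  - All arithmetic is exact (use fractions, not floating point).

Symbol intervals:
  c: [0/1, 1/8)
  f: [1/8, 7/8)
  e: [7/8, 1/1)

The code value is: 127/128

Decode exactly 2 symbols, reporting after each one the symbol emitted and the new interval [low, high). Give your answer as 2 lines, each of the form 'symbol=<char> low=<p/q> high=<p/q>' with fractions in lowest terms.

Step 1: interval [0/1, 1/1), width = 1/1 - 0/1 = 1/1
  'c': [0/1 + 1/1*0/1, 0/1 + 1/1*1/8) = [0/1, 1/8)
  'f': [0/1 + 1/1*1/8, 0/1 + 1/1*7/8) = [1/8, 7/8)
  'e': [0/1 + 1/1*7/8, 0/1 + 1/1*1/1) = [7/8, 1/1) <- contains code 127/128
  emit 'e', narrow to [7/8, 1/1)
Step 2: interval [7/8, 1/1), width = 1/1 - 7/8 = 1/8
  'c': [7/8 + 1/8*0/1, 7/8 + 1/8*1/8) = [7/8, 57/64)
  'f': [7/8 + 1/8*1/8, 7/8 + 1/8*7/8) = [57/64, 63/64)
  'e': [7/8 + 1/8*7/8, 7/8 + 1/8*1/1) = [63/64, 1/1) <- contains code 127/128
  emit 'e', narrow to [63/64, 1/1)

Answer: symbol=e low=7/8 high=1/1
symbol=e low=63/64 high=1/1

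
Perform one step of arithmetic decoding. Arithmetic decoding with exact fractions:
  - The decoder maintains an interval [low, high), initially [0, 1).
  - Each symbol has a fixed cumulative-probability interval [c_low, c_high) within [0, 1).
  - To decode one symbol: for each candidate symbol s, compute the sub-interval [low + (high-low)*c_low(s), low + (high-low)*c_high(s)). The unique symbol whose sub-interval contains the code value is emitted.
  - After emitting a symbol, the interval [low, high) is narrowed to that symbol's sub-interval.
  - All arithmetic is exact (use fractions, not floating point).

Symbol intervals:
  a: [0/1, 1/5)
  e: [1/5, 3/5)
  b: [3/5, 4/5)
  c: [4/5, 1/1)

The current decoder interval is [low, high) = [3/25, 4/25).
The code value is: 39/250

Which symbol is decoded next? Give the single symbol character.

Interval width = high − low = 4/25 − 3/25 = 1/25
Scaled code = (code − low) / width = (39/250 − 3/25) / 1/25 = 9/10
  a: [0/1, 1/5) 
  e: [1/5, 3/5) 
  b: [3/5, 4/5) 
  c: [4/5, 1/1) ← scaled code falls here ✓

Answer: c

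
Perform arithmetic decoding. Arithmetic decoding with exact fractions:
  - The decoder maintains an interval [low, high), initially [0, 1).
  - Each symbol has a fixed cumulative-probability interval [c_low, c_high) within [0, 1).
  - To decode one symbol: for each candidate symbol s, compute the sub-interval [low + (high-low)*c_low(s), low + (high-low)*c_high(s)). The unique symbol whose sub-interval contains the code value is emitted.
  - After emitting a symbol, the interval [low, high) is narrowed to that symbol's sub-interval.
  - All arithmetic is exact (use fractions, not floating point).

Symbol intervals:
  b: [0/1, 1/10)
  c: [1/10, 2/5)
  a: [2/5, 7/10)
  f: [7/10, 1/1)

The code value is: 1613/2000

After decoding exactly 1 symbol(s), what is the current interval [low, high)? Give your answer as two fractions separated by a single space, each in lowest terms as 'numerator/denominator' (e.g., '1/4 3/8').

Answer: 7/10 1/1

Derivation:
Step 1: interval [0/1, 1/1), width = 1/1 - 0/1 = 1/1
  'b': [0/1 + 1/1*0/1, 0/1 + 1/1*1/10) = [0/1, 1/10)
  'c': [0/1 + 1/1*1/10, 0/1 + 1/1*2/5) = [1/10, 2/5)
  'a': [0/1 + 1/1*2/5, 0/1 + 1/1*7/10) = [2/5, 7/10)
  'f': [0/1 + 1/1*7/10, 0/1 + 1/1*1/1) = [7/10, 1/1) <- contains code 1613/2000
  emit 'f', narrow to [7/10, 1/1)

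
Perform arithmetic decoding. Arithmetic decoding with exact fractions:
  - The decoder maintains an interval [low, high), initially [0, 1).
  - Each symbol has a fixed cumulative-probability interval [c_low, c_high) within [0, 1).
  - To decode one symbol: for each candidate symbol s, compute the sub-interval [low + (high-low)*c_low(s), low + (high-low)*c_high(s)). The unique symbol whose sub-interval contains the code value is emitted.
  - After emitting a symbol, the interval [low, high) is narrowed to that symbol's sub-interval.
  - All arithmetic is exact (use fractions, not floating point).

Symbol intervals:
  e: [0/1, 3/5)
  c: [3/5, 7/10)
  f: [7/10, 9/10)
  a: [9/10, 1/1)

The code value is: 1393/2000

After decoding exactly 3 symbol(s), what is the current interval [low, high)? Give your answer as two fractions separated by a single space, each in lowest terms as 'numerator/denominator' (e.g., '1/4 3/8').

Answer: 87/125 697/1000

Derivation:
Step 1: interval [0/1, 1/1), width = 1/1 - 0/1 = 1/1
  'e': [0/1 + 1/1*0/1, 0/1 + 1/1*3/5) = [0/1, 3/5)
  'c': [0/1 + 1/1*3/5, 0/1 + 1/1*7/10) = [3/5, 7/10) <- contains code 1393/2000
  'f': [0/1 + 1/1*7/10, 0/1 + 1/1*9/10) = [7/10, 9/10)
  'a': [0/1 + 1/1*9/10, 0/1 + 1/1*1/1) = [9/10, 1/1)
  emit 'c', narrow to [3/5, 7/10)
Step 2: interval [3/5, 7/10), width = 7/10 - 3/5 = 1/10
  'e': [3/5 + 1/10*0/1, 3/5 + 1/10*3/5) = [3/5, 33/50)
  'c': [3/5 + 1/10*3/5, 3/5 + 1/10*7/10) = [33/50, 67/100)
  'f': [3/5 + 1/10*7/10, 3/5 + 1/10*9/10) = [67/100, 69/100)
  'a': [3/5 + 1/10*9/10, 3/5 + 1/10*1/1) = [69/100, 7/10) <- contains code 1393/2000
  emit 'a', narrow to [69/100, 7/10)
Step 3: interval [69/100, 7/10), width = 7/10 - 69/100 = 1/100
  'e': [69/100 + 1/100*0/1, 69/100 + 1/100*3/5) = [69/100, 87/125)
  'c': [69/100 + 1/100*3/5, 69/100 + 1/100*7/10) = [87/125, 697/1000) <- contains code 1393/2000
  'f': [69/100 + 1/100*7/10, 69/100 + 1/100*9/10) = [697/1000, 699/1000)
  'a': [69/100 + 1/100*9/10, 69/100 + 1/100*1/1) = [699/1000, 7/10)
  emit 'c', narrow to [87/125, 697/1000)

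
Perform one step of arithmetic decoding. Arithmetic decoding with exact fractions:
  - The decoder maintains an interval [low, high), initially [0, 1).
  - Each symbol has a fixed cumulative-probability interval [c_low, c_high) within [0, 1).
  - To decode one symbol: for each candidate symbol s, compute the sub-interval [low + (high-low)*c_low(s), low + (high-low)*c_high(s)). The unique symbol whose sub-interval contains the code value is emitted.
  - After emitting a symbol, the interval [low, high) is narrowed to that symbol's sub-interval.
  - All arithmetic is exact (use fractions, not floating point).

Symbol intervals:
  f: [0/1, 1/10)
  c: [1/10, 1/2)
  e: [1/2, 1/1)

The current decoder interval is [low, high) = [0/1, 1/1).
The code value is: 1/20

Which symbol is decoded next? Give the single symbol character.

Answer: f

Derivation:
Interval width = high − low = 1/1 − 0/1 = 1/1
Scaled code = (code − low) / width = (1/20 − 0/1) / 1/1 = 1/20
  f: [0/1, 1/10) ← scaled code falls here ✓
  c: [1/10, 1/2) 
  e: [1/2, 1/1) 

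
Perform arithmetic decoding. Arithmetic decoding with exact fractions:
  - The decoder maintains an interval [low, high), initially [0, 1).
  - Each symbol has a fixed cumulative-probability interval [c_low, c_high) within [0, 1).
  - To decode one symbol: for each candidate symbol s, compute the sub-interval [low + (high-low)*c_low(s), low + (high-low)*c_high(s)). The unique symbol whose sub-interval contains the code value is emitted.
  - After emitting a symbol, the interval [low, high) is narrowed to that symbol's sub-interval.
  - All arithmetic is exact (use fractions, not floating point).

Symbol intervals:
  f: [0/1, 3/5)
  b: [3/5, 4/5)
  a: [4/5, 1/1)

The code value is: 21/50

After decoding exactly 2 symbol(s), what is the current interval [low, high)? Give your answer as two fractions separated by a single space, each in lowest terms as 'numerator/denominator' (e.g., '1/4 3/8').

Answer: 9/25 12/25

Derivation:
Step 1: interval [0/1, 1/1), width = 1/1 - 0/1 = 1/1
  'f': [0/1 + 1/1*0/1, 0/1 + 1/1*3/5) = [0/1, 3/5) <- contains code 21/50
  'b': [0/1 + 1/1*3/5, 0/1 + 1/1*4/5) = [3/5, 4/5)
  'a': [0/1 + 1/1*4/5, 0/1 + 1/1*1/1) = [4/5, 1/1)
  emit 'f', narrow to [0/1, 3/5)
Step 2: interval [0/1, 3/5), width = 3/5 - 0/1 = 3/5
  'f': [0/1 + 3/5*0/1, 0/1 + 3/5*3/5) = [0/1, 9/25)
  'b': [0/1 + 3/5*3/5, 0/1 + 3/5*4/5) = [9/25, 12/25) <- contains code 21/50
  'a': [0/1 + 3/5*4/5, 0/1 + 3/5*1/1) = [12/25, 3/5)
  emit 'b', narrow to [9/25, 12/25)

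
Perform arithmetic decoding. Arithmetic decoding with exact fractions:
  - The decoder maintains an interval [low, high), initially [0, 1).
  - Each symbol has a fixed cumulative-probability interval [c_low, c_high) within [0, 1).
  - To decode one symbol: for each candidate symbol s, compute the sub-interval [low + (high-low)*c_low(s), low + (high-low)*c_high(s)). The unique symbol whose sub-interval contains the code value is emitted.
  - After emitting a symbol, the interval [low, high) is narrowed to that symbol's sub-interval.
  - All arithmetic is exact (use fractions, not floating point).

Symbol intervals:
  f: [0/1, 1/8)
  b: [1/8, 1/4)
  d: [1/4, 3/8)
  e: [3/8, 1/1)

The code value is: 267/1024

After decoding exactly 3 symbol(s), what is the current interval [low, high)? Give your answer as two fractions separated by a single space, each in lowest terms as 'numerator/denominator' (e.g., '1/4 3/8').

Step 1: interval [0/1, 1/1), width = 1/1 - 0/1 = 1/1
  'f': [0/1 + 1/1*0/1, 0/1 + 1/1*1/8) = [0/1, 1/8)
  'b': [0/1 + 1/1*1/8, 0/1 + 1/1*1/4) = [1/8, 1/4)
  'd': [0/1 + 1/1*1/4, 0/1 + 1/1*3/8) = [1/4, 3/8) <- contains code 267/1024
  'e': [0/1 + 1/1*3/8, 0/1 + 1/1*1/1) = [3/8, 1/1)
  emit 'd', narrow to [1/4, 3/8)
Step 2: interval [1/4, 3/8), width = 3/8 - 1/4 = 1/8
  'f': [1/4 + 1/8*0/1, 1/4 + 1/8*1/8) = [1/4, 17/64) <- contains code 267/1024
  'b': [1/4 + 1/8*1/8, 1/4 + 1/8*1/4) = [17/64, 9/32)
  'd': [1/4 + 1/8*1/4, 1/4 + 1/8*3/8) = [9/32, 19/64)
  'e': [1/4 + 1/8*3/8, 1/4 + 1/8*1/1) = [19/64, 3/8)
  emit 'f', narrow to [1/4, 17/64)
Step 3: interval [1/4, 17/64), width = 17/64 - 1/4 = 1/64
  'f': [1/4 + 1/64*0/1, 1/4 + 1/64*1/8) = [1/4, 129/512)
  'b': [1/4 + 1/64*1/8, 1/4 + 1/64*1/4) = [129/512, 65/256)
  'd': [1/4 + 1/64*1/4, 1/4 + 1/64*3/8) = [65/256, 131/512)
  'e': [1/4 + 1/64*3/8, 1/4 + 1/64*1/1) = [131/512, 17/64) <- contains code 267/1024
  emit 'e', narrow to [131/512, 17/64)

Answer: 131/512 17/64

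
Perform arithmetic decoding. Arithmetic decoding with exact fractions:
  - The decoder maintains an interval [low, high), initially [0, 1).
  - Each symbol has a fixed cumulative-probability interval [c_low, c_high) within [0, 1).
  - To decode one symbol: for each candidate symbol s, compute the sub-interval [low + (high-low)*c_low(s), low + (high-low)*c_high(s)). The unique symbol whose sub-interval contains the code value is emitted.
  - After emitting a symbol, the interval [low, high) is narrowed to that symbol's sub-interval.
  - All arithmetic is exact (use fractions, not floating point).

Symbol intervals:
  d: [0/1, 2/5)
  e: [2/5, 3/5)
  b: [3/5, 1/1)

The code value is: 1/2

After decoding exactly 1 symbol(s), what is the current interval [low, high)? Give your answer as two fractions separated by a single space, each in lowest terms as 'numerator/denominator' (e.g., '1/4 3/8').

Step 1: interval [0/1, 1/1), width = 1/1 - 0/1 = 1/1
  'd': [0/1 + 1/1*0/1, 0/1 + 1/1*2/5) = [0/1, 2/5)
  'e': [0/1 + 1/1*2/5, 0/1 + 1/1*3/5) = [2/5, 3/5) <- contains code 1/2
  'b': [0/1 + 1/1*3/5, 0/1 + 1/1*1/1) = [3/5, 1/1)
  emit 'e', narrow to [2/5, 3/5)

Answer: 2/5 3/5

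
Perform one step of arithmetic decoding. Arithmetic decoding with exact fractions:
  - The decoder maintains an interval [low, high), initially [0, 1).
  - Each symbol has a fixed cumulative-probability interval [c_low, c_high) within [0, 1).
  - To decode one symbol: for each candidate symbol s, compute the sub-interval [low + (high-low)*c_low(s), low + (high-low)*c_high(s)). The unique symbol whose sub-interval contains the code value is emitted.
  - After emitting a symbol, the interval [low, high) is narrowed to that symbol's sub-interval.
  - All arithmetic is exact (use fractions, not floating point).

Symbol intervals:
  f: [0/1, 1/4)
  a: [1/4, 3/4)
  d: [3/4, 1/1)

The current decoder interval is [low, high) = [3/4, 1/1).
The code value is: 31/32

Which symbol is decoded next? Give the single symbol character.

Interval width = high − low = 1/1 − 3/4 = 1/4
Scaled code = (code − low) / width = (31/32 − 3/4) / 1/4 = 7/8
  f: [0/1, 1/4) 
  a: [1/4, 3/4) 
  d: [3/4, 1/1) ← scaled code falls here ✓

Answer: d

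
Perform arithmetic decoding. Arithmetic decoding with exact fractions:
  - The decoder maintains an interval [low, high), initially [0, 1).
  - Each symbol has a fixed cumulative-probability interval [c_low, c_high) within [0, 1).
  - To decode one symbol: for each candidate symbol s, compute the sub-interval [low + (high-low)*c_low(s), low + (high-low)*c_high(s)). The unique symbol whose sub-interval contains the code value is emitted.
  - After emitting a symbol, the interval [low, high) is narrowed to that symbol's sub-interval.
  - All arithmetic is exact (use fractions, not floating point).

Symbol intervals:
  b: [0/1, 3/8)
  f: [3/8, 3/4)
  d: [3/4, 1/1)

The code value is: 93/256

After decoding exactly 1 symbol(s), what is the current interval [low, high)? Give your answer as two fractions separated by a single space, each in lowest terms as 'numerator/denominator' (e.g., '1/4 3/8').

Step 1: interval [0/1, 1/1), width = 1/1 - 0/1 = 1/1
  'b': [0/1 + 1/1*0/1, 0/1 + 1/1*3/8) = [0/1, 3/8) <- contains code 93/256
  'f': [0/1 + 1/1*3/8, 0/1 + 1/1*3/4) = [3/8, 3/4)
  'd': [0/1 + 1/1*3/4, 0/1 + 1/1*1/1) = [3/4, 1/1)
  emit 'b', narrow to [0/1, 3/8)

Answer: 0/1 3/8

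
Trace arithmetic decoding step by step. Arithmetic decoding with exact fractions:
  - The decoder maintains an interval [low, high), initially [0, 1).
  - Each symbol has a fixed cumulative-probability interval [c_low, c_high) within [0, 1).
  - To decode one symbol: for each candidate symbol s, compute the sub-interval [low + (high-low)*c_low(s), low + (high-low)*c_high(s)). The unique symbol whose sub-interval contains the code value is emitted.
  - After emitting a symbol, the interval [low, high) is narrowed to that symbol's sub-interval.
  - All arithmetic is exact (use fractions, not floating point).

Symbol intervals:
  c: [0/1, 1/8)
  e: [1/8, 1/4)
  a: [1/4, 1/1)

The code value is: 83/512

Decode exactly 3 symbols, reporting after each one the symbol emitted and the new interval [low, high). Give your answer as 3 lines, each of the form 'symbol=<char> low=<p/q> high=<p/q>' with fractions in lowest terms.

Step 1: interval [0/1, 1/1), width = 1/1 - 0/1 = 1/1
  'c': [0/1 + 1/1*0/1, 0/1 + 1/1*1/8) = [0/1, 1/8)
  'e': [0/1 + 1/1*1/8, 0/1 + 1/1*1/4) = [1/8, 1/4) <- contains code 83/512
  'a': [0/1 + 1/1*1/4, 0/1 + 1/1*1/1) = [1/4, 1/1)
  emit 'e', narrow to [1/8, 1/4)
Step 2: interval [1/8, 1/4), width = 1/4 - 1/8 = 1/8
  'c': [1/8 + 1/8*0/1, 1/8 + 1/8*1/8) = [1/8, 9/64)
  'e': [1/8 + 1/8*1/8, 1/8 + 1/8*1/4) = [9/64, 5/32)
  'a': [1/8 + 1/8*1/4, 1/8 + 1/8*1/1) = [5/32, 1/4) <- contains code 83/512
  emit 'a', narrow to [5/32, 1/4)
Step 3: interval [5/32, 1/4), width = 1/4 - 5/32 = 3/32
  'c': [5/32 + 3/32*0/1, 5/32 + 3/32*1/8) = [5/32, 43/256) <- contains code 83/512
  'e': [5/32 + 3/32*1/8, 5/32 + 3/32*1/4) = [43/256, 23/128)
  'a': [5/32 + 3/32*1/4, 5/32 + 3/32*1/1) = [23/128, 1/4)
  emit 'c', narrow to [5/32, 43/256)

Answer: symbol=e low=1/8 high=1/4
symbol=a low=5/32 high=1/4
symbol=c low=5/32 high=43/256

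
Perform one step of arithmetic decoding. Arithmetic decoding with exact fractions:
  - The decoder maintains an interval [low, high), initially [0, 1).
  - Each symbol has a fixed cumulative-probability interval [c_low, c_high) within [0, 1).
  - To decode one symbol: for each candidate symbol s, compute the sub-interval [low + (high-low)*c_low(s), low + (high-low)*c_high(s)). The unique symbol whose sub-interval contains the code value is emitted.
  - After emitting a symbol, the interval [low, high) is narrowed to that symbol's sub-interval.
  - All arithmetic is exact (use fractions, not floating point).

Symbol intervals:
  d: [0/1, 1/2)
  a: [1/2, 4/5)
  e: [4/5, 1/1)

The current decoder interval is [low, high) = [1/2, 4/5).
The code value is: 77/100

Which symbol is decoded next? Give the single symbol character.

Interval width = high − low = 4/5 − 1/2 = 3/10
Scaled code = (code − low) / width = (77/100 − 1/2) / 3/10 = 9/10
  d: [0/1, 1/2) 
  a: [1/2, 4/5) 
  e: [4/5, 1/1) ← scaled code falls here ✓

Answer: e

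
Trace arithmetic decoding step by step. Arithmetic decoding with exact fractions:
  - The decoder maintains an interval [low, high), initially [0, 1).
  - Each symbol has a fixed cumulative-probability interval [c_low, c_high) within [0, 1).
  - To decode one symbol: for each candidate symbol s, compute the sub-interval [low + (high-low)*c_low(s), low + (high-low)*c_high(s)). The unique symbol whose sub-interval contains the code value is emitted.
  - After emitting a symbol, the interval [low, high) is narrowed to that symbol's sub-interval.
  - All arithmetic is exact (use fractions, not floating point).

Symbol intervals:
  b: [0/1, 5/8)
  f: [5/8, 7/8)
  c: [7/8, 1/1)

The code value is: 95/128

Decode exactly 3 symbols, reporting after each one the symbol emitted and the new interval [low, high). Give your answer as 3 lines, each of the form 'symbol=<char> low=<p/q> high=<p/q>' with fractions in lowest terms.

Answer: symbol=f low=5/8 high=7/8
symbol=b low=5/8 high=25/32
symbol=f low=185/256 high=195/256

Derivation:
Step 1: interval [0/1, 1/1), width = 1/1 - 0/1 = 1/1
  'b': [0/1 + 1/1*0/1, 0/1 + 1/1*5/8) = [0/1, 5/8)
  'f': [0/1 + 1/1*5/8, 0/1 + 1/1*7/8) = [5/8, 7/8) <- contains code 95/128
  'c': [0/1 + 1/1*7/8, 0/1 + 1/1*1/1) = [7/8, 1/1)
  emit 'f', narrow to [5/8, 7/8)
Step 2: interval [5/8, 7/8), width = 7/8 - 5/8 = 1/4
  'b': [5/8 + 1/4*0/1, 5/8 + 1/4*5/8) = [5/8, 25/32) <- contains code 95/128
  'f': [5/8 + 1/4*5/8, 5/8 + 1/4*7/8) = [25/32, 27/32)
  'c': [5/8 + 1/4*7/8, 5/8 + 1/4*1/1) = [27/32, 7/8)
  emit 'b', narrow to [5/8, 25/32)
Step 3: interval [5/8, 25/32), width = 25/32 - 5/8 = 5/32
  'b': [5/8 + 5/32*0/1, 5/8 + 5/32*5/8) = [5/8, 185/256)
  'f': [5/8 + 5/32*5/8, 5/8 + 5/32*7/8) = [185/256, 195/256) <- contains code 95/128
  'c': [5/8 + 5/32*7/8, 5/8 + 5/32*1/1) = [195/256, 25/32)
  emit 'f', narrow to [185/256, 195/256)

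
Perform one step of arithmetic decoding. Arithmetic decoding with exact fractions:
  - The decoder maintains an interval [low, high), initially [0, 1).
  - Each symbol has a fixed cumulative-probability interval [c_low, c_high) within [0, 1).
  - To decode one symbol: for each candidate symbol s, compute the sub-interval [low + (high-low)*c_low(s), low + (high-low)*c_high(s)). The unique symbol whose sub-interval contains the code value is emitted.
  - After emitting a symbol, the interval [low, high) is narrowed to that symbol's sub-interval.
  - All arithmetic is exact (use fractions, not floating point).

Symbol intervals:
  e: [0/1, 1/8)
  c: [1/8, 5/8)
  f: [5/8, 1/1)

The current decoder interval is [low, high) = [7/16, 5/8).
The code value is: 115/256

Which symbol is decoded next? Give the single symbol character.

Answer: e

Derivation:
Interval width = high − low = 5/8 − 7/16 = 3/16
Scaled code = (code − low) / width = (115/256 − 7/16) / 3/16 = 1/16
  e: [0/1, 1/8) ← scaled code falls here ✓
  c: [1/8, 5/8) 
  f: [5/8, 1/1) 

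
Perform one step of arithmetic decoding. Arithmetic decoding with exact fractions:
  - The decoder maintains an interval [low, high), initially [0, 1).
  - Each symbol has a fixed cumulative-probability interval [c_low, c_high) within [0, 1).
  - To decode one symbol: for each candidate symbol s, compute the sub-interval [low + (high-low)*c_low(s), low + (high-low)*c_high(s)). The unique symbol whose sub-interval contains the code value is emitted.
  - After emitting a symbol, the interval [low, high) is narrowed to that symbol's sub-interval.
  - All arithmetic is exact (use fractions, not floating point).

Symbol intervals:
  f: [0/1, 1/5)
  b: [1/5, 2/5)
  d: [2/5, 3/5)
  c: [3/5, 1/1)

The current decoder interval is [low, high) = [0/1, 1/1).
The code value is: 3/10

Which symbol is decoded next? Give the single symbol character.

Interval width = high − low = 1/1 − 0/1 = 1/1
Scaled code = (code − low) / width = (3/10 − 0/1) / 1/1 = 3/10
  f: [0/1, 1/5) 
  b: [1/5, 2/5) ← scaled code falls here ✓
  d: [2/5, 3/5) 
  c: [3/5, 1/1) 

Answer: b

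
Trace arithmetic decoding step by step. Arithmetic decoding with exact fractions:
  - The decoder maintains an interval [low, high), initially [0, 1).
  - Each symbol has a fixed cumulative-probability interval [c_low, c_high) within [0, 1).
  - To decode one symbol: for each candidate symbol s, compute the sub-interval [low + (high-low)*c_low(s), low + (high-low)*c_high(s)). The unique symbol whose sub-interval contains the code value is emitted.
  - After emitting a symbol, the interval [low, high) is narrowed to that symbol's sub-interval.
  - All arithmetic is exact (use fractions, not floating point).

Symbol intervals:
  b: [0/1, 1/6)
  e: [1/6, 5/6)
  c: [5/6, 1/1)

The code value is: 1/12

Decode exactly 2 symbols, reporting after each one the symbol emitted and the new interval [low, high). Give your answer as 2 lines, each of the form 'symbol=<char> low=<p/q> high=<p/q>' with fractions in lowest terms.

Answer: symbol=b low=0/1 high=1/6
symbol=e low=1/36 high=5/36

Derivation:
Step 1: interval [0/1, 1/1), width = 1/1 - 0/1 = 1/1
  'b': [0/1 + 1/1*0/1, 0/1 + 1/1*1/6) = [0/1, 1/6) <- contains code 1/12
  'e': [0/1 + 1/1*1/6, 0/1 + 1/1*5/6) = [1/6, 5/6)
  'c': [0/1 + 1/1*5/6, 0/1 + 1/1*1/1) = [5/6, 1/1)
  emit 'b', narrow to [0/1, 1/6)
Step 2: interval [0/1, 1/6), width = 1/6 - 0/1 = 1/6
  'b': [0/1 + 1/6*0/1, 0/1 + 1/6*1/6) = [0/1, 1/36)
  'e': [0/1 + 1/6*1/6, 0/1 + 1/6*5/6) = [1/36, 5/36) <- contains code 1/12
  'c': [0/1 + 1/6*5/6, 0/1 + 1/6*1/1) = [5/36, 1/6)
  emit 'e', narrow to [1/36, 5/36)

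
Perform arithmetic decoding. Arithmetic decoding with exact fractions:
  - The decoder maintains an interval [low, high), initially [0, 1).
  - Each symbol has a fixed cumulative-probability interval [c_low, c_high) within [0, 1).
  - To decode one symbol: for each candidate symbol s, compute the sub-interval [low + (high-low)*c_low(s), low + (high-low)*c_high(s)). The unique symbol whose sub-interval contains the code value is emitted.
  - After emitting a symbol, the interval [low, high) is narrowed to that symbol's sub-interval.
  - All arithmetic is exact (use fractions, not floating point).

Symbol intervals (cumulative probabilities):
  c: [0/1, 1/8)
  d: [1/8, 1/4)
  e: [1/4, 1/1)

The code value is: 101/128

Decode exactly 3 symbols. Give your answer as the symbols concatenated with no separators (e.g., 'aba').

Step 1: interval [0/1, 1/1), width = 1/1 - 0/1 = 1/1
  'c': [0/1 + 1/1*0/1, 0/1 + 1/1*1/8) = [0/1, 1/8)
  'd': [0/1 + 1/1*1/8, 0/1 + 1/1*1/4) = [1/8, 1/4)
  'e': [0/1 + 1/1*1/4, 0/1 + 1/1*1/1) = [1/4, 1/1) <- contains code 101/128
  emit 'e', narrow to [1/4, 1/1)
Step 2: interval [1/4, 1/1), width = 1/1 - 1/4 = 3/4
  'c': [1/4 + 3/4*0/1, 1/4 + 3/4*1/8) = [1/4, 11/32)
  'd': [1/4 + 3/4*1/8, 1/4 + 3/4*1/4) = [11/32, 7/16)
  'e': [1/4 + 3/4*1/4, 1/4 + 3/4*1/1) = [7/16, 1/1) <- contains code 101/128
  emit 'e', narrow to [7/16, 1/1)
Step 3: interval [7/16, 1/1), width = 1/1 - 7/16 = 9/16
  'c': [7/16 + 9/16*0/1, 7/16 + 9/16*1/8) = [7/16, 65/128)
  'd': [7/16 + 9/16*1/8, 7/16 + 9/16*1/4) = [65/128, 37/64)
  'e': [7/16 + 9/16*1/4, 7/16 + 9/16*1/1) = [37/64, 1/1) <- contains code 101/128
  emit 'e', narrow to [37/64, 1/1)

Answer: eee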